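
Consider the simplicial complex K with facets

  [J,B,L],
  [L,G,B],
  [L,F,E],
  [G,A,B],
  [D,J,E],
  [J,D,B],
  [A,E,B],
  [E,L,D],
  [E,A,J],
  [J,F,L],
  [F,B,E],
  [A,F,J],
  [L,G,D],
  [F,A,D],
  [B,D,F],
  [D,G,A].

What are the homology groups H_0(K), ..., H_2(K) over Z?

H_0 ≅ Z,  H_1 ≅ Z^2,  H_2 ≅ Z.

Order the vertices as A < B < D < E < F < G < J < L. Listing each simplex with vertices in this order, K has dimension 2 with simplices:

  0-simplices (8): A, B, D, E, F, G, J, L
  1-simplices (24): AB, AD, AE, AF, AG, AJ, BD, BE, BF, BG, BJ, BL, DE, DF, DG, DJ, DL, EF, EJ, EL, FJ, FL, GL, JL
  2-simplices (16): ABE, ABG, ADF, ADG, AEJ, AFJ, BDF, BDJ, BEF, BGL, BJL, DEJ, DEL, DGL, EFL, FJL

giving chain groups C_0 ≅ Z^8, C_1 ≅ Z^24, C_2 ≅ Z^16.

The boundary map ∂_1: C_1 → C_0 maps an edge to its endpoints' difference, ∂[p,q] = q − p. For instance
  ∂AF = F − A.
The 8×24 boundary matrix has rank 7 and Smith normal form diag(1,1,1,1,1,1,1).

The boundary map ∂_2: C_2 → C_1 maps a triangle to the signed sum of its edges. For instance
  ∂DGL = GL − DL + DG,
  ∂ABE = BE − AE + AB.
The 24×16 boundary matrix has rank 15 and Smith normal form diag(1,1,1,1,1,1,1,1,1,1,1,1,1,1,1).

Reading off H_k = ker ∂_k / im ∂_{k+1}:

  H_0: rank C_0 − rank ∂_1 = 8 − 7 = 1, and the invariant factors of ∂_1 are all 1, so H_0 = Z.
  H_1: rank ker ∂_1 − rank ∂_2 = (24 − 7) − 15 = 2, and the invariant factors of ∂_2 are all 1, so H_1 = Z^2.
  H_2: rank ker ∂_2 − rank ∂_3 = (16 − 15) − 0 = 1, and there is no ∂_3, so H_2 = Z.

As a check, the Euler characteristic is 8 − 24 + 16 = 0, which agrees with 1 − 2 + 1 = 0.
(K is a triangulation of the torus T^2.)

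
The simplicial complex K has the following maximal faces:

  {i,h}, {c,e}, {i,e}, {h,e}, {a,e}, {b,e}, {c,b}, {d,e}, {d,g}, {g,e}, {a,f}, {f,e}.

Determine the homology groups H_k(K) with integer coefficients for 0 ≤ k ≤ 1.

K has 9 vertices, 12 edges.
rank ∂_0 = 0, rank ∂_1 = 8 ⇒ b_0 = 9 − 0 − 8 = 1; all invariant factors of ∂_1 are 1 so no torsion. So H_0 ≅ Z.
rank ∂_1 = 8, rank ∂_2 = 0 ⇒ b_1 = 12 − 8 − 0 = 4. So H_1 ≅ Z^4.

H_0 = Z,  H_1 = Z^4.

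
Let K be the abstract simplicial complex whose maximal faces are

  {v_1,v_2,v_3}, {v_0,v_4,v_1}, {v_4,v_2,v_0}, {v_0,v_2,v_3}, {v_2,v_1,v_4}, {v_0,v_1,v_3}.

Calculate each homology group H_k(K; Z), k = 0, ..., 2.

H_0 ≅ Z,  H_1 = 0,  H_2 ≅ Z.

Order the vertices as v_0 < v_1 < v_2 < v_3 < v_4. Listing each simplex with vertices in this order, K has dimension 2 with simplices:

  0-simplices (5): [v_0], [v_1], [v_2], [v_3], [v_4]
  1-simplices (9): [v_0,v_1], [v_0,v_2], [v_0,v_3], [v_0,v_4], [v_1,v_2], [v_1,v_3], [v_1,v_4], [v_2,v_3], [v_2,v_4]
  2-simplices (6): [v_0,v_1,v_3], [v_0,v_1,v_4], [v_0,v_2,v_3], [v_0,v_2,v_4], [v_1,v_2,v_3], [v_1,v_2,v_4]

so the chain groups are C_0 ≅ Z^5, C_1 ≅ Z^9, C_2 ≅ Z^6.

Boundary ∂_1: C_1 → C_0 maps an edge to its endpoints' difference, ∂[p,q] = q − p.
This gives a 5×9 integer matrix of rank 4; reducing to Smith normal form yields diagonal entries (1,1,1,1).

Boundary ∂_2: C_2 → C_1 maps a triangle to the signed sum of its edges. For instance
  ∂[v_0,v_2,v_3] = [v_2,v_3] − [v_0,v_3] + [v_0,v_2],
  ∂[v_1,v_2,v_3] = [v_2,v_3] − [v_1,v_3] + [v_1,v_2].
The resulting 9×6 matrix has rank 5, and its Smith normal form has invariant factors (1,1,1,1,1).

Reading off H_k = ker ∂_k / im ∂_{k+1}:

  H_0: rank C_0 − rank ∂_1 = 5 − 4 = 1, and the invariant factors of ∂_1 are all 1, so H_0 = Z.
  H_1: rank ker ∂_1 − rank ∂_2 = (9 − 4) − 5 = 0, and the invariant factors of ∂_2 are all 1, so H_1 = 0.
  H_2: rank ker ∂_2 − rank ∂_3 = (6 − 5) − 0 = 1, and there is no ∂_3, so H_2 = Z.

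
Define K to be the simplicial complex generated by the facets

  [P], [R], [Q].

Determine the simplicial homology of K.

H_0 ≅ Z^3.

Take the total order P < Q < R on the vertex set. Then K (dimension 0) consists of the simplices:

  0-simplices (3): P, Q, R

giving chain groups C_0 ≅ Z^3.

From H_k ≅ ker(∂_k) / im(∂_{k+1}) we obtain:

  H_0: rank C_0 − rank ∂_1 = 3 − 0 = 3, and there is no ∂_1, so H_0 = Z^3.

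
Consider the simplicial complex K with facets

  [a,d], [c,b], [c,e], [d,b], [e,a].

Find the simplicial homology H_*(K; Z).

H_0 ≅ Z,  H_1 ≅ Z.

Fix the vertex order a < b < c < d < e and write every simplex with vertices in increasing order. Then dim K = 1 and the simplices of K are:

  0-simplices (5): a, b, c, d, e
  1-simplices (5): ad, ae, bc, bd, ce

so the chain groups are C_0 ≅ Z^5, C_1 ≅ Z^5.

∂_1: C_1 → C_0 sends each edge [p,q] (with p < q) to q − p. For instance
  ∂ae = e − a.
The 5×5 boundary matrix has rank 4 and Smith normal form diag(1,1,1,1).

From H_k ≅ ker(∂_k) / im(∂_{k+1}) we obtain:

  H_0: rank C_0 − rank ∂_1 = 5 − 4 = 1, and the invariant factors of ∂_1 are all 1, so H_0 ≅ Z.
  H_1: rank ker ∂_1 − rank ∂_2 = (5 − 4) − 0 = 1, and there is no ∂_2, so H_1 ≅ Z.

As a check, the Euler characteristic is 5 − 5 = 0, which agrees with 1 − 1 = 0.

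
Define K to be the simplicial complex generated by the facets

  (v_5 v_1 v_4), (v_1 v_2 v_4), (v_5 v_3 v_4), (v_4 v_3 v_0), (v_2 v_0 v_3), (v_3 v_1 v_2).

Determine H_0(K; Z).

H_0 = Z.

Take the total order v_0 < v_1 < v_2 < v_3 < v_4 < v_5 on the vertex set. Then K (dimension 2) consists of the simplices:

  0-simplices (6): [v_0], [v_1], [v_2], [v_3], [v_4], [v_5]
  1-simplices (12): [v_0,v_2], [v_0,v_3], [v_0,v_4], [v_1,v_2], [v_1,v_3], [v_1,v_4], [v_1,v_5], [v_2,v_3], [v_2,v_4], [v_3,v_4], [v_3,v_5], [v_4,v_5]
  2-simplices (6): [v_0,v_2,v_3], [v_0,v_3,v_4], [v_1,v_2,v_3], [v_1,v_2,v_4], [v_1,v_4,v_5], [v_3,v_4,v_5]

Hence C_0 ≅ Z^6, C_1 ≅ Z^12, C_2 ≅ Z^6.

Boundary ∂_1: C_1 → C_0 sends each edge [p,q] (with p < q) to q − p.
The resulting 6×12 matrix has rank 5, and its Smith normal form has invariant factors (1,1,1,1,1).

∂_2: C_2 → C_1 maps a triangle to the signed sum of its edges. For instance
  ∂[v_1,v_2,v_4] = [v_2,v_4] − [v_1,v_4] + [v_1,v_2],
  ∂[v_1,v_2,v_3] = [v_2,v_3] − [v_1,v_3] + [v_1,v_2].
The resulting 12×6 matrix has rank 6, and its Smith normal form has invariant factors (1,1,1,1,1,1).

Now H_k = ker ∂_k / im ∂_{k+1}, so:

  H_0: rank C_0 − rank ∂_1 = 6 − 5 = 1, and the invariant factors of ∂_1 are all 1, so H_0 = Z.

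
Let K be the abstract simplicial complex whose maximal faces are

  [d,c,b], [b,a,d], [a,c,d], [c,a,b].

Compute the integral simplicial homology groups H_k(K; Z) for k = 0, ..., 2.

Take the total order a < b < c < d on the vertex set. Then K (dimension 2) consists of the simplices:

  0-simplices (4): a, b, c, d
  1-simplices (6): ab, ac, ad, bc, bd, cd
  2-simplices (4): abc, abd, acd, bcd

giving chain groups C_0 ≅ Z^4, C_1 ≅ Z^6, C_2 ≅ Z^4.

Boundary ∂_1: C_1 → C_0 maps an edge to its endpoints' difference, ∂[p,q] = q − p.
This gives a 4×6 integer matrix of rank 3; reducing to Smith normal form yields diagonal entries (1,1,1).

Boundary ∂_2: C_2 → C_1 sends each 2-simplex [p,q,r] to [q,r] − [p,r] + [p,q]. For instance
  ∂acd = cd − ad + ac,
  ∂abd = bd − ad + ab.
The 6×4 boundary matrix has rank 3 and Smith normal form diag(1,1,1).

Now H_k = ker ∂_k / im ∂_{k+1}, so:

  H_0: rank C_0 − rank ∂_1 = 4 − 3 = 1, and the invariant factors of ∂_1 are all 1, so H_0 ≅ Z.
  H_1: rank ker ∂_1 − rank ∂_2 = (6 − 3) − 3 = 0, and the invariant factors of ∂_2 are all 1, so H_1 ≅ 0.
  H_2: rank ker ∂_2 − rank ∂_3 = (4 − 3) − 0 = 1, and there is no ∂_3, so H_2 ≅ Z.

(K is a triangulation of the 2-sphere S^2.)

H_0 ≅ Z,  H_1 = 0,  H_2 ≅ Z.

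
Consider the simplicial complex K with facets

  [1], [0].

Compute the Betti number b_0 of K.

b_0 = 2.

Take the total order 0 < 1 on the vertex set. Then K (dimension 0) consists of the simplices:

  0-simplices (2): [0], [1]

giving chain groups C_0 ≅ Z^2.

Now H_k = ker ∂_k / im ∂_{k+1}, so:

  H_0: rank C_0 − rank ∂_1 = 2 − 0 = 2, and there is no ∂_1, so H_0 = Z^2.

Hence the Betti numbers are b_0 = 2.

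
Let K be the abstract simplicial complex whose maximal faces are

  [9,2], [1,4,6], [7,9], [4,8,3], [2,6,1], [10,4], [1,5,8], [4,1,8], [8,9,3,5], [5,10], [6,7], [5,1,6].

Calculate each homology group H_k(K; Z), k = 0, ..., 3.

H_0 ≅ Z,  H_1 ≅ Z^3,  H_2 = 0,  H_3 = 0.

Order the vertices as 1 < 2 < 3 < 4 < 5 < 6 < 7 < 8 < 9 < 10. Listing each simplex with vertices in this order, K has dimension 3 with simplices:

  0-simplices (10): [1], [2], [3], [4], [5], [6], [7], [8], [9], [10]
  1-simplices (21): [1,2], [1,4], [1,5], [1,6], [1,8], [2,6], [2,9], [3,4], [3,5], [3,8], [3,9], [4,6], [4,8], [4,10], [5,6], [5,8], [5,9], [5,10], [6,7], [7,9], [8,9]
  2-simplices (10): [1,2,6], [1,4,6], [1,4,8], [1,5,6], [1,5,8], [3,4,8], [3,5,8], [3,5,9], [3,8,9], [5,8,9]
  3-simplices (1): [3,5,8,9]

giving chain groups C_0 ≅ Z^10, C_1 ≅ Z^21, C_2 ≅ Z^10, C_3 ≅ Z^1.

∂_1: C_1 → C_0 sends each edge [p,q] (with p < q) to q − p. For instance
  ∂[5,8] = [8] − [5].
This gives a 10×21 integer matrix of rank 9; reducing to Smith normal form yields diagonal entries (1,1,1,1,1,1,1,1,1).

Boundary ∂_2: C_2 → C_1 acts by ∂[p,q,r] = [q,r] − [p,r] + [p,q]. For instance
  ∂[1,4,8] = [4,8] − [1,8] + [1,4],
  ∂[1,4,6] = [4,6] − [1,6] + [1,4].
As a 21×10 matrix over Z this has rank 9, with invariant factors (1,1,1,1,1,1,1,1,1).

Boundary ∂_3: C_3 → C_2 sends each 3-simplex σ to the alternating sum Σ_i (−1)^i (σ with its i-th vertex removed). For instance
  ∂[3,5,8,9] = [5,8,9] − [3,8,9] + [3,5,9] − [3,5,8].
As a 10×1 matrix over Z this has rank 1, with invariant factors (1).

Computing H_k = (kernel of ∂_k) / (image of ∂_{k+1}):

  H_0: rank C_0 − rank ∂_1 = 10 − 9 = 1, and the invariant factors of ∂_1 are all 1, so H_0 = Z.
  H_1: rank ker ∂_1 − rank ∂_2 = (21 − 9) − 9 = 3, and the invariant factors of ∂_2 are all 1, so H_1 = Z^3.
  H_2: rank ker ∂_2 − rank ∂_3 = (10 − 9) − 1 = 0, and the invariant factors of ∂_3 are all 1, so H_2 = 0.
  H_3: rank ker ∂_3 − rank ∂_4 = (1 − 1) − 0 = 0, and there is no ∂_4, so H_3 = 0.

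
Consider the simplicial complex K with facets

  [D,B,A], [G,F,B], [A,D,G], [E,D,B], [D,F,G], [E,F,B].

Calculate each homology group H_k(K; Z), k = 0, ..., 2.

We work with the vertex ordering A < B < D < E < F < G. The simplices of K, each written with vertices in increasing order, are:

  0-simplices (6): A, B, D, E, F, G
  1-simplices (12): AB, AD, AG, BD, BE, BF, BG, DE, DF, DG, EF, FG
  2-simplices (6): ABD, ADG, BDE, BEF, BFG, DFG

Hence C_0 ≅ Z^6, C_1 ≅ Z^12, C_2 ≅ Z^6.

Boundary ∂_1: C_1 → C_0 maps an edge to its endpoints' difference, ∂[p,q] = q − p.
The resulting 6×12 matrix has rank 5, and its Smith normal form has invariant factors (1,1,1,1,1).

Boundary ∂_2: C_2 → C_1 sends each 2-simplex [p,q,r] to [q,r] − [p,r] + [p,q]. For instance
  ∂ADG = DG − AG + AD,
  ∂BFG = FG − BG + BF.
This gives a 12×6 integer matrix of rank 6; reducing to Smith normal form yields diagonal entries (1,1,1,1,1,1).

Computing H_k = (kernel of ∂_k) / (image of ∂_{k+1}):

  H_0: rank C_0 − rank ∂_1 = 6 − 5 = 1, and the invariant factors of ∂_1 are all 1, so H_0 ≅ Z.
  H_1: rank ker ∂_1 − rank ∂_2 = (12 − 5) − 6 = 1, and the invariant factors of ∂_2 are all 1, so H_1 ≅ Z.
  H_2: rank ker ∂_2 − rank ∂_3 = (6 − 6) − 0 = 0, and there is no ∂_3, so H_2 ≅ 0.

(K is a triangulation of the cylinder S^1 x I.)

H_0 ≅ Z,  H_1 ≅ Z,  H_2 = 0.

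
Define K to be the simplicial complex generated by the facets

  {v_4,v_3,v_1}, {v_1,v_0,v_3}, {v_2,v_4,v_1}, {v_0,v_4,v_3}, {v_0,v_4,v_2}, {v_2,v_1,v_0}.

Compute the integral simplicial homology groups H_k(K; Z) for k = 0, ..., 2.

Take the total order v_0 < v_1 < v_2 < v_3 < v_4 on the vertex set. Then K (dimension 2) consists of the simplices:

  0-simplices (5): [v_0], [v_1], [v_2], [v_3], [v_4]
  1-simplices (9): [v_0,v_1], [v_0,v_2], [v_0,v_3], [v_0,v_4], [v_1,v_2], [v_1,v_3], [v_1,v_4], [v_2,v_4], [v_3,v_4]
  2-simplices (6): [v_0,v_1,v_2], [v_0,v_1,v_3], [v_0,v_2,v_4], [v_0,v_3,v_4], [v_1,v_2,v_4], [v_1,v_3,v_4]

so the chain groups are C_0 ≅ Z^5, C_1 ≅ Z^9, C_2 ≅ Z^6.

Boundary ∂_1: C_1 → C_0 sends each edge [p,q] (with p < q) to q − p. For instance
  ∂[v_1,v_4] = [v_4] − [v_1].
The 5×9 boundary matrix has rank 4 and Smith normal form diag(1,1,1,1).

Boundary ∂_2: C_2 → C_1 maps a triangle to the signed sum of its edges. For instance
  ∂[v_0,v_1,v_2] = [v_1,v_2] − [v_0,v_2] + [v_0,v_1],
  ∂[v_0,v_3,v_4] = [v_3,v_4] − [v_0,v_4] + [v_0,v_3].
The resulting 9×6 matrix has rank 5, and its Smith normal form has invariant factors (1,1,1,1,1).

Computing H_k = (kernel of ∂_k) / (image of ∂_{k+1}):

  H_0: rank C_0 − rank ∂_1 = 5 − 4 = 1, and the invariant factors of ∂_1 are all 1, so H_0 = Z.
  H_1: rank ker ∂_1 − rank ∂_2 = (9 − 4) − 5 = 0, and the invariant factors of ∂_2 are all 1, so H_1 = 0.
  H_2: rank ker ∂_2 − rank ∂_3 = (6 − 5) − 0 = 1, and there is no ∂_3, so H_2 = Z.

As a check, the Euler characteristic is 5 − 9 + 6 = 2, which agrees with 1 − 0 + 1 = 2.

H_0 = Z,  H_1 = 0,  H_2 = Z.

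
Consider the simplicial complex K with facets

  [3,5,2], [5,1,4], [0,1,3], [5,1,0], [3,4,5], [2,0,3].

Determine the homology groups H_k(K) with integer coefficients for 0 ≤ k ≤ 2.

H_0 ≅ Z,  H_1 ≅ Z,  H_2 = 0.

K has 6 vertices, 12 edges, 6 triangles.
rank ∂_0 = 0, rank ∂_1 = 5 ⇒ b_0 = 6 − 0 − 5 = 1; all invariant factors of ∂_1 are 1 so no torsion. So H_0 = Z.
rank ∂_1 = 5, rank ∂_2 = 6 ⇒ b_1 = 12 − 5 − 6 = 1; all invariant factors of ∂_2 are 1 so no torsion. So H_1 = Z.
rank ∂_2 = 6, rank ∂_3 = 0 ⇒ b_2 = 6 − 6 − 0 = 0. So H_2 = 0.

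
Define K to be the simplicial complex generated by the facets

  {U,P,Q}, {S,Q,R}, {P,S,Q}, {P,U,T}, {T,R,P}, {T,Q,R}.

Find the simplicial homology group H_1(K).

Order the vertices as P < Q < R < S < T < U. Listing each simplex with vertices in this order, K has dimension 2 with simplices:

  0-simplices (6): P, Q, R, S, T, U
  1-simplices (12): PQ, PR, PS, PT, PU, QR, QS, QT, QU, RS, RT, TU
  2-simplices (6): PQS, PQU, PRT, PTU, QRS, QRT

Hence C_0 ≅ Z^6, C_1 ≅ Z^12, C_2 ≅ Z^6.

The boundary map ∂_1: C_1 → C_0 is given by ∂[p,q] = [q] − [p].
The 6×12 boundary matrix has rank 5 and Smith normal form diag(1,1,1,1,1).

∂_2: C_2 → C_1 acts by ∂[p,q,r] = [q,r] − [p,r] + [p,q]. For instance
  ∂PQS = QS − PS + PQ,
  ∂QRT = RT − QT + QR.
As a 12×6 matrix over Z this has rank 6, with invariant factors (1,1,1,1,1,1).

Reading off H_k = ker ∂_k / im ∂_{k+1}:

  H_1: rank ker ∂_1 − rank ∂_2 = (12 − 5) − 6 = 1, and the invariant factors of ∂_2 are all 1, so H_1 ≅ Z.

H_1 ≅ Z.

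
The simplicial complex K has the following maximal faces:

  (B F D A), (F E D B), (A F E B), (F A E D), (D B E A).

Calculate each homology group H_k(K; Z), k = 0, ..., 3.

H_0 ≅ Z,  H_1 = 0,  H_2 = 0,  H_3 ≅ Z.

K has 5 vertices, 10 edges, 10 triangles, 5 3-simplices.
rank ∂_0 = 0, rank ∂_1 = 4 ⇒ b_0 = 5 − 0 − 4 = 1; all invariant factors of ∂_1 are 1 so no torsion. So H_0 ≅ Z.
rank ∂_1 = 4, rank ∂_2 = 6 ⇒ b_1 = 10 − 4 − 6 = 0; all invariant factors of ∂_2 are 1 so no torsion. So H_1 ≅ 0.
rank ∂_2 = 6, rank ∂_3 = 4 ⇒ b_2 = 10 − 6 − 4 = 0; all invariant factors of ∂_3 are 1 so no torsion. So H_2 ≅ 0.
rank ∂_3 = 4, rank ∂_4 = 0 ⇒ b_3 = 5 − 4 − 0 = 1. So H_3 ≅ Z.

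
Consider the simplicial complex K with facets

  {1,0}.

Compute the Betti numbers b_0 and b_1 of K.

Fix the vertex order 0 < 1 and write every simplex with vertices in increasing order. Then dim K = 1 and the simplices of K are:

  0-simplices (2): [0], [1]
  1-simplices (1): [0,1]

Hence C_0 ≅ Z^2, C_1 ≅ Z^1.

∂_1: C_1 → C_0 is given by ∂[p,q] = [q] − [p]. For instance
  ∂[0,1] = [1] − [0].
As a 2×1 matrix over Z this has rank 1, with invariant factors (1).

From H_k ≅ ker(∂_k) / im(∂_{k+1}) we obtain:

  H_0: rank C_0 − rank ∂_1 = 2 − 1 = 1, and the invariant factors of ∂_1 are all 1, so H_0 = Z.
  H_1: rank ker ∂_1 − rank ∂_2 = (1 − 1) − 0 = 0, and there is no ∂_2, so H_1 = 0.

As a check, the Euler characteristic is 2 − 1 = 1, which agrees with 1 − 0 = 1.
(K is a triangulation of the 1-simplex.)

Hence the Betti numbers are b_0 = 1, b_1 = 0.

b_0 = 1, b_1 = 0.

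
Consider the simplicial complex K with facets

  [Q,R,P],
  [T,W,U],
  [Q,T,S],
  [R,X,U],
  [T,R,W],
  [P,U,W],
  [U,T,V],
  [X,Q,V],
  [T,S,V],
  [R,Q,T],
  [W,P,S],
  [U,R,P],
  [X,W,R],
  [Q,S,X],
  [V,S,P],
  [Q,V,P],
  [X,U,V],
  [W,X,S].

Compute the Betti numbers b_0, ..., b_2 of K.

b_0 = 1, b_1 = 1, b_2 = 0.

We work with the vertex ordering P < Q < R < S < T < U < V < W < X. The simplices of K, each written with vertices in increasing order, are:

  0-simplices (9): P, Q, R, S, T, U, V, W, X
  1-simplices (27): PQ, PR, PS, PU, PV, PW, QR, QS, QT, QV, QX, RT, RU, RW, RX, ST, SV, SW, SX, TU, TV, TW, UV, UW, UX, VX, WX
  2-simplices (18): PQR, PQV, PRU, PSV, PSW, PUW, QRT, QST, QSX, QVX, RTW, RUX, RWX, STV, SWX, TUV, TUW, UVX

giving chain groups C_0 ≅ Z^9, C_1 ≅ Z^27, C_2 ≅ Z^18.

Boundary ∂_1: C_1 → C_0 sends each edge [p,q] (with p < q) to q − p.
The resulting 9×27 matrix has rank 8, and its Smith normal form has invariant factors (1,1,1,1,1,1,1,1).

Boundary ∂_2: C_2 → C_1 acts by ∂[p,q,r] = [q,r] − [p,r] + [p,q]. For instance
  ∂TUW = UW − TW + TU,
  ∂PRU = RU − PU + PR.
This gives a 27×18 integer matrix of rank 18; reducing to Smith normal form yields diagonal entries (1,1,1,1,1,1,1,1,1,1,1,1,1,1,1,1,1,2).

Reading off H_k = ker ∂_k / im ∂_{k+1}:

  H_0: rank C_0 − rank ∂_1 = 9 − 8 = 1, and the invariant factors of ∂_1 are all 1, so H_0 = Z.
  H_1: rank ker ∂_1 − rank ∂_2 = (27 − 8) − 18 = 1, and ∂_2 has invariant factor 2 > 1, so H_1 = Z × Z/2.
  H_2: rank ker ∂_2 − rank ∂_3 = (18 − 18) − 0 = 0, and there is no ∂_3, so H_2 = 0.

Hence the Betti numbers are b_0 = 1, b_1 = 1, b_2 = 0.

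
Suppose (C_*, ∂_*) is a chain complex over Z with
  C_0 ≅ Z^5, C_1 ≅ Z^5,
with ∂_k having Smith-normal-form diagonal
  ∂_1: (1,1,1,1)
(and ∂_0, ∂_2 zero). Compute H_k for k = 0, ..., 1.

H_0 = Z,  H_1 = Z.

H_0: b_0 = 5 − 0 − 4 = 1; torsion from ∂_1 factors > 1: none. So H_0 = Z.
H_1: b_1 = 5 − 4 − 0 = 1; torsion from ∂_2 factors > 1: none. So H_1 = Z.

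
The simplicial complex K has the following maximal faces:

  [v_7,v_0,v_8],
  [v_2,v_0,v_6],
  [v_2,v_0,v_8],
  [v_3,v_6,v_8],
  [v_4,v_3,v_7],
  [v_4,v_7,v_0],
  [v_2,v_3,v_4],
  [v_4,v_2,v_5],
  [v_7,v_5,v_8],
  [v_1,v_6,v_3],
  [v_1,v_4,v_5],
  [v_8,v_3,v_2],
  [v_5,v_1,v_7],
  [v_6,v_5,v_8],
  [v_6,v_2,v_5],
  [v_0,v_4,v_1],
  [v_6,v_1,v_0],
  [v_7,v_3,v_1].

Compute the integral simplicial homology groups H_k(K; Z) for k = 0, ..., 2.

H_0 ≅ Z,  H_1 ≅ Z ⊕ Z/2,  H_2 = 0.

Fix the vertex order v_0 < v_1 < v_2 < v_3 < v_4 < v_5 < v_6 < v_7 < v_8 and write every simplex with vertices in increasing order. Then dim K = 2 and the simplices of K are:

  0-simplices (9): [v_0], [v_1], [v_2], [v_3], [v_4], [v_5], [v_6], [v_7], [v_8]
  1-simplices (27): (27 of them)
  2-simplices (18): (18 of them)

Hence C_0 ≅ Z^9, C_1 ≅ Z^27, C_2 ≅ Z^18.

∂_1: C_1 → C_0 is given by ∂[p,q] = [q] − [p]. For instance
  ∂[v_6,v_8] = [v_8] − [v_6].
This gives a 9×27 integer matrix of rank 8; reducing to Smith normal form yields diagonal entries (1,1,1,1,1,1,1,1).

Boundary ∂_2: C_2 → C_1 sends each 2-simplex [p,q,r] to [q,r] − [p,r] + [p,q]. For instance
  ∂[v_2,v_3,v_8] = [v_3,v_8] − [v_2,v_8] + [v_2,v_3],
  ∂[v_0,v_2,v_8] = [v_2,v_8] − [v_0,v_8] + [v_0,v_2].
This gives a 27×18 integer matrix of rank 18; reducing to Smith normal form yields diagonal entries (1,1,1,1,1,1,1,1,1,1,1,1,1,1,1,1,1,2).

Computing H_k = (kernel of ∂_k) / (image of ∂_{k+1}):

  H_0: rank C_0 − rank ∂_1 = 9 − 8 = 1, and the invariant factors of ∂_1 are all 1, so H_0 = Z.
  H_1: rank ker ∂_1 − rank ∂_2 = (27 − 8) − 18 = 1, and ∂_2 has invariant factor 2 > 1, so H_1 = Z ⊕ Z/2.
  H_2: rank ker ∂_2 − rank ∂_3 = (18 − 18) − 0 = 0, and there is no ∂_3, so H_2 = 0.

As a check, the Euler characteristic is 9 − 27 + 18 = 0, which agrees with 1 − 1 + 0 = 0.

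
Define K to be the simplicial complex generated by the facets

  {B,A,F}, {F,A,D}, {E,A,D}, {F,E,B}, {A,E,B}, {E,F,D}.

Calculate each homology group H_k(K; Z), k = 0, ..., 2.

H_0 ≅ Z,  H_1 = 0,  H_2 ≅ Z.

We work with the vertex ordering A < B < D < E < F. The simplices of K, each written with vertices in increasing order, are:

  0-simplices (5): A, B, D, E, F
  1-simplices (9): AB, AD, AE, AF, BE, BF, DE, DF, EF
  2-simplices (6): ABE, ABF, ADE, ADF, BEF, DEF

Hence C_0 ≅ Z^5, C_1 ≅ Z^9, C_2 ≅ Z^6.

∂_1: C_1 → C_0 maps an edge to its endpoints' difference, ∂[p,q] = q − p. For instance
  ∂DF = F − D.
The resulting 5×9 matrix has rank 4, and its Smith normal form has invariant factors (1,1,1,1).

The boundary map ∂_2: C_2 → C_1 sends each 2-simplex [p,q,r] to [q,r] − [p,r] + [p,q]. For instance
  ∂DEF = EF − DF + DE,
  ∂ABE = BE − AE + AB.
As a 9×6 matrix over Z this has rank 5, with invariant factors (1,1,1,1,1).

Computing H_k = (kernel of ∂_k) / (image of ∂_{k+1}):

  H_0: rank C_0 − rank ∂_1 = 5 − 4 = 1, and the invariant factors of ∂_1 are all 1, so H_0 ≅ Z.
  H_1: rank ker ∂_1 − rank ∂_2 = (9 − 4) − 5 = 0, and the invariant factors of ∂_2 are all 1, so H_1 ≅ 0.
  H_2: rank ker ∂_2 − rank ∂_3 = (6 − 5) − 0 = 1, and there is no ∂_3, so H_2 ≅ Z.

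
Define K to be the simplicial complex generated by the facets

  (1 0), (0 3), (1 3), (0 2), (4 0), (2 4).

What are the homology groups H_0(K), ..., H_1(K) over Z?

Fix the vertex order 0 < 1 < 2 < 3 < 4 and write every simplex with vertices in increasing order. Then dim K = 1 and the simplices of K are:

  0-simplices (5): [0], [1], [2], [3], [4]
  1-simplices (6): [0,1], [0,2], [0,3], [0,4], [1,3], [2,4]

so the chain groups are C_0 ≅ Z^5, C_1 ≅ Z^6.

Boundary ∂_1: C_1 → C_0 maps an edge to its endpoints' difference, ∂[p,q] = q − p.
The resulting 5×6 matrix has rank 4, and its Smith normal form has invariant factors (1,1,1,1).

Now H_k = ker ∂_k / im ∂_{k+1}, so:

  H_0: rank C_0 − rank ∂_1 = 5 − 4 = 1, and the invariant factors of ∂_1 are all 1, so H_0 = Z.
  H_1: rank ker ∂_1 − rank ∂_2 = (6 − 4) − 0 = 2, and there is no ∂_2, so H_1 = Z^2.

As a check, the Euler characteristic is 5 − 6 = -1, which agrees with 1 − 2 = -1.
(K is a triangulation of a wedge of 2 circles.)

H_0 = Z,  H_1 = Z^2.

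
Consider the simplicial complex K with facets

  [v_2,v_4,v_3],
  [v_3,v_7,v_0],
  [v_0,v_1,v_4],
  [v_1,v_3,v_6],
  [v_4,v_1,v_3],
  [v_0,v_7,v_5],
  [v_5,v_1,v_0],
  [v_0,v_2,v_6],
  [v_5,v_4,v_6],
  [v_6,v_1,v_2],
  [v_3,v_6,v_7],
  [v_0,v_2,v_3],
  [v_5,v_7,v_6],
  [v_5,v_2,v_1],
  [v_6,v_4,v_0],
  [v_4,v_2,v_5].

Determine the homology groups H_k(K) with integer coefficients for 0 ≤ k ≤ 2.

H_0 ≅ Z,  H_1 ≅ Z^2,  H_2 ≅ Z.

Order the vertices as v_0 < v_1 < v_2 < v_3 < v_4 < v_5 < v_6 < v_7. Listing each simplex with vertices in this order, K has dimension 2 with simplices:

  0-simplices (8): [v_0], [v_1], [v_2], [v_3], [v_4], [v_5], [v_6], [v_7]
  1-simplices (24): (24 of them)
  2-simplices (16): (16 of them)

giving chain groups C_0 ≅ Z^8, C_1 ≅ Z^24, C_2 ≅ Z^16.

The boundary map ∂_1: C_1 → C_0 is given by ∂[p,q] = [q] − [p]. For instance
  ∂[v_1,v_6] = [v_6] − [v_1].
As a 8×24 matrix over Z this has rank 7, with invariant factors (1,1,1,1,1,1,1).

Boundary ∂_2: C_2 → C_1 maps a triangle to the signed sum of its edges. For instance
  ∂[v_2,v_4,v_5] = [v_4,v_5] − [v_2,v_5] + [v_2,v_4],
  ∂[v_0,v_3,v_7] = [v_3,v_7] − [v_0,v_7] + [v_0,v_3].
As a 24×16 matrix over Z this has rank 15, with invariant factors (1,1,1,1,1,1,1,1,1,1,1,1,1,1,1).

Computing H_k = (kernel of ∂_k) / (image of ∂_{k+1}):

  H_0: rank C_0 − rank ∂_1 = 8 − 7 = 1, and the invariant factors of ∂_1 are all 1, so H_0 ≅ Z.
  H_1: rank ker ∂_1 − rank ∂_2 = (24 − 7) − 15 = 2, and the invariant factors of ∂_2 are all 1, so H_1 ≅ Z^2.
  H_2: rank ker ∂_2 − rank ∂_3 = (16 − 15) − 0 = 1, and there is no ∂_3, so H_2 ≅ Z.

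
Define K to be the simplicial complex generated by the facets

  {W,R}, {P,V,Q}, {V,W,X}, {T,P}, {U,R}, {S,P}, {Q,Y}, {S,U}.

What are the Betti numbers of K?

Order the vertices as P < Q < R < S < T < U < V < W < X < Y. Listing each simplex with vertices in this order, K has dimension 2 with simplices:

  0-simplices (10): P, Q, R, S, T, U, V, W, X, Y
  1-simplices (12): PQ, PS, PT, PV, QV, QY, RU, RW, SU, VW, VX, WX
  2-simplices (2): PQV, VWX

giving chain groups C_0 ≅ Z^10, C_1 ≅ Z^12, C_2 ≅ Z^2.

Boundary ∂_1: C_1 → C_0 is given by ∂[p,q] = [q] − [p].
The resulting 10×12 matrix has rank 9, and its Smith normal form has invariant factors (1,1,1,1,1,1,1,1,1).

∂_2: C_2 → C_1 sends each 2-simplex [p,q,r] to [q,r] − [p,r] + [p,q]. For instance
  ∂PQV = QV − PV + PQ,
  ∂VWX = WX − VX + VW.
As a 12×2 matrix over Z this has rank 2, with invariant factors (1,1).

Now H_k = ker ∂_k / im ∂_{k+1}, so:

  H_0: rank C_0 − rank ∂_1 = 10 − 9 = 1, and the invariant factors of ∂_1 are all 1, so H_0 ≅ Z.
  H_1: rank ker ∂_1 − rank ∂_2 = (12 − 9) − 2 = 1, and the invariant factors of ∂_2 are all 1, so H_1 ≅ Z.
  H_2: rank ker ∂_2 − rank ∂_3 = (2 − 2) − 0 = 0, and there is no ∂_3, so H_2 ≅ 0.

Hence the Betti numbers are b_0 = 1, b_1 = 1, b_2 = 0.

b_0 = 1, b_1 = 1, b_2 = 0.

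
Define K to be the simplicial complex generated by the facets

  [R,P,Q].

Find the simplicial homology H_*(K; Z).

Fix the vertex order P < Q < R and write every simplex with vertices in increasing order. Then dim K = 2 and the simplices of K are:

  0-simplices (3): P, Q, R
  1-simplices (3): PQ, PR, QR
  2-simplices (1): PQR

giving chain groups C_0 ≅ Z^3, C_1 ≅ Z^3, C_2 ≅ Z^1.

Boundary ∂_1: C_1 → C_0 maps an edge to its endpoints' difference, ∂[p,q] = q − p. For instance
  ∂PR = R − P.
The resulting 3×3 matrix has rank 2, and its Smith normal form has invariant factors (1,1).

The boundary map ∂_2: C_2 → C_1 maps a triangle to the signed sum of its edges. For instance
  ∂PQR = QR − PR + PQ.
As a 3×1 matrix over Z this has rank 1, with invariant factors (1).

Computing H_k = (kernel of ∂_k) / (image of ∂_{k+1}):

  H_0: rank C_0 − rank ∂_1 = 3 − 2 = 1, and the invariant factors of ∂_1 are all 1, so H_0 = Z.
  H_1: rank ker ∂_1 − rank ∂_2 = (3 − 2) − 1 = 0, and the invariant factors of ∂_2 are all 1, so H_1 = 0.
  H_2: rank ker ∂_2 − rank ∂_3 = (1 − 1) − 0 = 0, and there is no ∂_3, so H_2 = 0.

As a check, the Euler characteristic is 3 − 3 + 1 = 1, which agrees with 1 − 0 + 0 = 1.
(K is a triangulation of the 2-simplex.)

H_0 = Z,  H_1 = 0,  H_2 = 0.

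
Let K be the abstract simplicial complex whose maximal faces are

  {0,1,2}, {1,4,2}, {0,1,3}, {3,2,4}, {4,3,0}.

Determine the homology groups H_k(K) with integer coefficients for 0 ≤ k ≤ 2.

Fix the vertex order 0 < 1 < 2 < 3 < 4 and write every simplex with vertices in increasing order. Then dim K = 2 and the simplices of K are:

  0-simplices (5): [0], [1], [2], [3], [4]
  1-simplices (10): [0,1], [0,2], [0,3], [0,4], [1,2], [1,3], [1,4], [2,3], [2,4], [3,4]
  2-simplices (5): [0,1,2], [0,1,3], [0,3,4], [1,2,4], [2,3,4]

Hence C_0 ≅ Z^5, C_1 ≅ Z^10, C_2 ≅ Z^5.

Boundary ∂_1: C_1 → C_0 sends each edge [p,q] (with p < q) to q − p.
As a 5×10 matrix over Z this has rank 4, with invariant factors (1,1,1,1).

Boundary ∂_2: C_2 → C_1 acts by ∂[p,q,r] = [q,r] − [p,r] + [p,q]. For instance
  ∂[0,1,3] = [1,3] − [0,3] + [0,1],
  ∂[0,3,4] = [3,4] − [0,4] + [0,3].
The 10×5 boundary matrix has rank 5 and Smith normal form diag(1,1,1,1,1).

Computing H_k = (kernel of ∂_k) / (image of ∂_{k+1}):

  H_0: rank C_0 − rank ∂_1 = 5 − 4 = 1, and the invariant factors of ∂_1 are all 1, so H_0 = Z.
  H_1: rank ker ∂_1 − rank ∂_2 = (10 − 4) − 5 = 1, and the invariant factors of ∂_2 are all 1, so H_1 = Z.
  H_2: rank ker ∂_2 − rank ∂_3 = (5 − 5) − 0 = 0, and there is no ∂_3, so H_2 = 0.

As a check, the Euler characteristic is 5 − 10 + 5 = 0, which agrees with 1 − 1 + 0 = 0.

H_0 ≅ Z,  H_1 ≅ Z,  H_2 = 0.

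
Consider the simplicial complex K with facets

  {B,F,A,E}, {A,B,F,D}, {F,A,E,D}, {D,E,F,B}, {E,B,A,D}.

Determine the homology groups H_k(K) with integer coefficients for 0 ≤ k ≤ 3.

H_0 = Z,  H_1 = 0,  H_2 = 0,  H_3 = Z.

Order the vertices as A < B < D < E < F. Listing each simplex with vertices in this order, K has dimension 3 with simplices:

  0-simplices (5): A, B, D, E, F
  1-simplices (10): AB, AD, AE, AF, BD, BE, BF, DE, DF, EF
  2-simplices (10): ABD, ABE, ABF, ADE, ADF, AEF, BDE, BDF, BEF, DEF
  3-simplices (5): ABDE, ABDF, ABEF, ADEF, BDEF

so the chain groups are C_0 ≅ Z^5, C_1 ≅ Z^10, C_2 ≅ Z^10, C_3 ≅ Z^5.

∂_1: C_1 → C_0 is given by ∂[p,q] = [q] − [p].
The 5×10 boundary matrix has rank 4 and Smith normal form diag(1,1,1,1).

Boundary ∂_2: C_2 → C_1 maps a triangle to the signed sum of its edges. For instance
  ∂BDE = DE − BE + BD,
  ∂ABF = BF − AF + AB.
As a 10×10 matrix over Z this has rank 6, with invariant factors (1,1,1,1,1,1).

The boundary map ∂_3: C_3 → C_2 sends each 3-simplex σ to the alternating sum Σ_i (−1)^i (σ with its i-th vertex removed). For instance
  ∂BDEF = DEF − BEF + BDF − BDE,
  ∂ABEF = BEF − AEF + ABF − ABE.
This gives a 10×5 integer matrix of rank 4; reducing to Smith normal form yields diagonal entries (1,1,1,1).

From H_k ≅ ker(∂_k) / im(∂_{k+1}) we obtain:

  H_0: rank C_0 − rank ∂_1 = 5 − 4 = 1, and the invariant factors of ∂_1 are all 1, so H_0 = Z.
  H_1: rank ker ∂_1 − rank ∂_2 = (10 − 4) − 6 = 0, and the invariant factors of ∂_2 are all 1, so H_1 = 0.
  H_2: rank ker ∂_2 − rank ∂_3 = (10 − 6) − 4 = 0, and the invariant factors of ∂_3 are all 1, so H_2 = 0.
  H_3: rank ker ∂_3 − rank ∂_4 = (5 − 4) − 0 = 1, and there is no ∂_4, so H_3 = Z.

As a check, the Euler characteristic is 5 − 10 + 10 − 5 = 0, which agrees with 1 − 0 + 0 − 1 = 0.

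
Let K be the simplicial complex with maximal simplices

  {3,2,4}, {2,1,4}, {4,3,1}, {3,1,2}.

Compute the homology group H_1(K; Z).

H_1 ≅ 0.

Fix the vertex order 1 < 2 < 3 < 4 and write every simplex with vertices in increasing order. Then dim K = 2 and the simplices of K are:

  0-simplices (4): [1], [2], [3], [4]
  1-simplices (6): [1,2], [1,3], [1,4], [2,3], [2,4], [3,4]
  2-simplices (4): [1,2,3], [1,2,4], [1,3,4], [2,3,4]

giving chain groups C_0 ≅ Z^4, C_1 ≅ Z^6, C_2 ≅ Z^4.

Boundary ∂_1: C_1 → C_0 sends each edge [p,q] (with p < q) to q − p.
The 4×6 boundary matrix has rank 3 and Smith normal form diag(1,1,1).

∂_2: C_2 → C_1 maps a triangle to the signed sum of its edges. For instance
  ∂[1,2,3] = [2,3] − [1,3] + [1,2],
  ∂[1,3,4] = [3,4] − [1,4] + [1,3].
The resulting 6×4 matrix has rank 3, and its Smith normal form has invariant factors (1,1,1).

Computing H_k = (kernel of ∂_k) / (image of ∂_{k+1}):

  H_1: rank ker ∂_1 − rank ∂_2 = (6 − 3) − 3 = 0, and the invariant factors of ∂_2 are all 1, so H_1 ≅ 0.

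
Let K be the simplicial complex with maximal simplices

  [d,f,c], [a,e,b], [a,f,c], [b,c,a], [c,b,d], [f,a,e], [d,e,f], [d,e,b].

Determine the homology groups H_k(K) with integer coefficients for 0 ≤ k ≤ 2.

H_0 = Z,  H_1 = 0,  H_2 = Z.

We work with the vertex ordering a < b < c < d < e < f. The simplices of K, each written with vertices in increasing order, are:

  0-simplices (6): a, b, c, d, e, f
  1-simplices (12): ab, ac, ae, af, bc, bd, be, cd, cf, de, df, ef
  2-simplices (8): abc, abe, acf, aef, bcd, bde, cdf, def

so the chain groups are C_0 ≅ Z^6, C_1 ≅ Z^12, C_2 ≅ Z^8.

Boundary ∂_1: C_1 → C_0 is given by ∂[p,q] = [q] − [p]. For instance
  ∂be = e − b.
As a 6×12 matrix over Z this has rank 5, with invariant factors (1,1,1,1,1).

Boundary ∂_2: C_2 → C_1 maps a triangle to the signed sum of its edges. For instance
  ∂cdf = df − cf + cd,
  ∂acf = cf − af + ac.
The resulting 12×8 matrix has rank 7, and its Smith normal form has invariant factors (1,1,1,1,1,1,1).

From H_k ≅ ker(∂_k) / im(∂_{k+1}) we obtain:

  H_0: rank C_0 − rank ∂_1 = 6 − 5 = 1, and the invariant factors of ∂_1 are all 1, so H_0 = Z.
  H_1: rank ker ∂_1 − rank ∂_2 = (12 − 5) − 7 = 0, and the invariant factors of ∂_2 are all 1, so H_1 = 0.
  H_2: rank ker ∂_2 − rank ∂_3 = (8 − 7) − 0 = 1, and there is no ∂_3, so H_2 = Z.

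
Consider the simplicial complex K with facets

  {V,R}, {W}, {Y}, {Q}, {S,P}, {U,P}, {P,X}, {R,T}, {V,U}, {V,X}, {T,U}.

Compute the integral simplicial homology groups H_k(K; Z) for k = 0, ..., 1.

K has 10 vertices, 8 edges.
rank ∂_0 = 0, rank ∂_1 = 6 ⇒ b_0 = 10 − 0 − 6 = 4; all invariant factors of ∂_1 are 1 so no torsion. So H_0 = Z^4.
rank ∂_1 = 6, rank ∂_2 = 0 ⇒ b_1 = 8 − 6 − 0 = 2. So H_1 = Z^2.

H_0 = Z^4,  H_1 = Z^2.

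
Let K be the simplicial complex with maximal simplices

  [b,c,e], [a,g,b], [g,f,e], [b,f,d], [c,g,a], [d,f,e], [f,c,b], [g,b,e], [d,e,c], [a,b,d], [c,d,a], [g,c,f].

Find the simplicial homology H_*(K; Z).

Fix the vertex order a < b < c < d < e < f < g and write every simplex with vertices in increasing order. Then dim K = 2 and the simplices of K are:

  0-simplices (7): a, b, c, d, e, f, g
  1-simplices (18): ab, ac, ad, ag, bc, bd, be, bf, bg, cd, ce, cf, cg, de, df, ef, eg, fg
  2-simplices (12): abd, abg, acd, acg, bce, bcf, bdf, beg, cde, cfg, def, efg

so the chain groups are C_0 ≅ Z^7, C_1 ≅ Z^18, C_2 ≅ Z^12.

∂_1: C_1 → C_0 maps an edge to its endpoints' difference, ∂[p,q] = q − p.
As a 7×18 matrix over Z this has rank 6, with invariant factors (1,1,1,1,1,1).

The boundary map ∂_2: C_2 → C_1 sends each 2-simplex [p,q,r] to [q,r] − [p,r] + [p,q]. For instance
  ∂efg = fg − eg + ef,
  ∂bdf = df − bf + bd.
As a 18×12 matrix over Z this has rank 12, with invariant factors (1,1,1,1,1,1,1,1,1,1,1,2).

Now H_k = ker ∂_k / im ∂_{k+1}, so:

  H_0: rank C_0 − rank ∂_1 = 7 − 6 = 1, and the invariant factors of ∂_1 are all 1, so H_0 = Z.
  H_1: rank ker ∂_1 − rank ∂_2 = (18 − 6) − 12 = 0, and ∂_2 has invariant factor 2 > 1, so H_1 = Z/2Z.
  H_2: rank ker ∂_2 − rank ∂_3 = (12 − 12) − 0 = 0, and there is no ∂_3, so H_2 = 0.

H_0 = Z,  H_1 = Z/2Z,  H_2 = 0.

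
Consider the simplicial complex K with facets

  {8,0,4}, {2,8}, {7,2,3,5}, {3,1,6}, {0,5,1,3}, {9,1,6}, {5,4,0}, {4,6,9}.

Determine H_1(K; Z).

H_1 ≅ Z^2.

K has 10 vertices, 22 edges, 13 triangles, 2 3-simplices.
rank ∂_1 = 9, rank ∂_2 = 11 ⇒ b_1 = 22 − 9 − 11 = 2; all invariant factors of ∂_2 are 1 so no torsion. So H_1 ≅ Z^2.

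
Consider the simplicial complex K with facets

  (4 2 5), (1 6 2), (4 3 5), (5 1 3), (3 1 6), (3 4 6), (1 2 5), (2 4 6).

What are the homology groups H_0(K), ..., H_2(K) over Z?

H_0 ≅ Z,  H_1 = 0,  H_2 ≅ Z.

Order the vertices as 1 < 2 < 3 < 4 < 5 < 6. Listing each simplex with vertices in this order, K has dimension 2 with simplices:

  0-simplices (6): [1], [2], [3], [4], [5], [6]
  1-simplices (12): [1,2], [1,3], [1,5], [1,6], [2,4], [2,5], [2,6], [3,4], [3,5], [3,6], [4,5], [4,6]
  2-simplices (8): [1,2,5], [1,2,6], [1,3,5], [1,3,6], [2,4,5], [2,4,6], [3,4,5], [3,4,6]

so the chain groups are C_0 ≅ Z^6, C_1 ≅ Z^12, C_2 ≅ Z^8.

Boundary ∂_1: C_1 → C_0 maps an edge to its endpoints' difference, ∂[p,q] = q − p. For instance
  ∂[1,5] = [5] − [1].
The resulting 6×12 matrix has rank 5, and its Smith normal form has invariant factors (1,1,1,1,1).

∂_2: C_2 → C_1 acts by ∂[p,q,r] = [q,r] − [p,r] + [p,q]. For instance
  ∂[1,3,6] = [3,6] − [1,6] + [1,3],
  ∂[1,2,5] = [2,5] − [1,5] + [1,2].
The 12×8 boundary matrix has rank 7 and Smith normal form diag(1,1,1,1,1,1,1).

From H_k ≅ ker(∂_k) / im(∂_{k+1}) we obtain:

  H_0: rank C_0 − rank ∂_1 = 6 − 5 = 1, and the invariant factors of ∂_1 are all 1, so H_0 ≅ Z.
  H_1: rank ker ∂_1 − rank ∂_2 = (12 − 5) − 7 = 0, and the invariant factors of ∂_2 are all 1, so H_1 ≅ 0.
  H_2: rank ker ∂_2 − rank ∂_3 = (8 − 7) − 0 = 1, and there is no ∂_3, so H_2 ≅ Z.

As a check, the Euler characteristic is 6 − 12 + 8 = 2, which agrees with 1 − 0 + 1 = 2.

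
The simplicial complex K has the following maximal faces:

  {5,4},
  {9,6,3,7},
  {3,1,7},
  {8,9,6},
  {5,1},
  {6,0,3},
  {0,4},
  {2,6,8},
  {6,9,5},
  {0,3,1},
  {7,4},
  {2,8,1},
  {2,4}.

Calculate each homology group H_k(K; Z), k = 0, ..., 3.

Order the vertices as 0 < 1 < 2 < 3 < 4 < 5 < 6 < 7 < 8 < 9. Listing each simplex with vertices in this order, K has dimension 3 with simplices:

  0-simplices (10): [0], [1], [2], [3], [4], [5], [6], [7], [8], [9]
  1-simplices (24): (24 of them)
  2-simplices (11): [0,1,3], [0,3,6], [1,2,8], [1,3,7], [2,6,8], [3,6,7], [3,6,9], [3,7,9], [5,6,9], [6,7,9], [6,8,9]
  3-simplices (1): [3,6,7,9]

Hence C_0 ≅ Z^10, C_1 ≅ Z^24, C_2 ≅ Z^11, C_3 ≅ Z^1.

The boundary map ∂_1: C_1 → C_0 sends each edge [p,q] (with p < q) to q − p.
This gives a 10×24 integer matrix of rank 9; reducing to Smith normal form yields diagonal entries (1,1,1,1,1,1,1,1,1).

∂_2: C_2 → C_1 sends each 2-simplex [p,q,r] to [q,r] − [p,r] + [p,q]. For instance
  ∂[3,6,9] = [6,9] − [3,9] + [3,6],
  ∂[6,8,9] = [8,9] − [6,9] + [6,8].
This gives a 24×11 integer matrix of rank 10; reducing to Smith normal form yields diagonal entries (1,1,1,1,1,1,1,1,1,1).

∂_3: C_3 → C_2 sends each 3-simplex σ to the alternating sum Σ_i (−1)^i (σ with its i-th vertex removed). For instance
  ∂[3,6,7,9] = [6,7,9] − [3,7,9] + [3,6,9] − [3,6,7].
The resulting 11×1 matrix has rank 1, and its Smith normal form has invariant factors (1).

Reading off H_k = ker ∂_k / im ∂_{k+1}:

  H_0: rank C_0 − rank ∂_1 = 10 − 9 = 1, and the invariant factors of ∂_1 are all 1, so H_0 = Z.
  H_1: rank ker ∂_1 − rank ∂_2 = (24 − 9) − 10 = 5, and the invariant factors of ∂_2 are all 1, so H_1 = Z^5.
  H_2: rank ker ∂_2 − rank ∂_3 = (11 − 10) − 1 = 0, and the invariant factors of ∂_3 are all 1, so H_2 = 0.
  H_3: rank ker ∂_3 − rank ∂_4 = (1 − 1) − 0 = 0, and there is no ∂_4, so H_3 = 0.

H_0 ≅ Z,  H_1 ≅ Z^5,  H_2 = 0,  H_3 = 0.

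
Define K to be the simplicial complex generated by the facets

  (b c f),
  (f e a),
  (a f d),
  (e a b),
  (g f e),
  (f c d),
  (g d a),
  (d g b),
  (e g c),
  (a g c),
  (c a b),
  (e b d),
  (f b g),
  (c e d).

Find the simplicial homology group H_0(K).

H_0 ≅ Z.

Take the total order a < b < c < d < e < f < g on the vertex set. Then K (dimension 2) consists of the simplices:

  0-simplices (7): a, b, c, d, e, f, g
  1-simplices (21): ab, ac, ad, ae, af, ag, bc, bd, be, bf, bg, cd, ce, cf, cg, de, df, dg, ef, eg, fg
  2-simplices (14): abc, abe, acg, adf, adg, aef, bcf, bde, bdg, bfg, cde, cdf, ceg, efg

Hence C_0 ≅ Z^7, C_1 ≅ Z^21, C_2 ≅ Z^14.

∂_1: C_1 → C_0 is given by ∂[p,q] = [q] − [p].
This gives a 7×21 integer matrix of rank 6; reducing to Smith normal form yields diagonal entries (1,1,1,1,1,1).

∂_2: C_2 → C_1 sends each 2-simplex [p,q,r] to [q,r] − [p,r] + [p,q]. For instance
  ∂adf = df − af + ad,
  ∂cde = de − ce + cd.
The 21×14 boundary matrix has rank 13 and Smith normal form diag(1,1,1,1,1,1,1,1,1,1,1,1,1).

Reading off H_k = ker ∂_k / im ∂_{k+1}:

  H_0: rank C_0 − rank ∂_1 = 7 − 6 = 1, and the invariant factors of ∂_1 are all 1, so H_0 = Z.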